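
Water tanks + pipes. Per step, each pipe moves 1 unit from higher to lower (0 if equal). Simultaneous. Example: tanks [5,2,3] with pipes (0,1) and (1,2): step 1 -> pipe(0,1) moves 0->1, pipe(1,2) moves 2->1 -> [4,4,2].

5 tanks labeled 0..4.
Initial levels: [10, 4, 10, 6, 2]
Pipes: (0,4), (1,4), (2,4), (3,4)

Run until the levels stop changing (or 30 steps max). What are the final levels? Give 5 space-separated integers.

Answer: 7 6 7 7 5

Derivation:
Step 1: flows [0->4,1->4,2->4,3->4] -> levels [9 3 9 5 6]
Step 2: flows [0->4,4->1,2->4,4->3] -> levels [8 4 8 6 6]
Step 3: flows [0->4,4->1,2->4,3=4] -> levels [7 5 7 6 7]
Step 4: flows [0=4,4->1,2=4,4->3] -> levels [7 6 7 7 5]
Step 5: flows [0->4,1->4,2->4,3->4] -> levels [6 5 6 6 9]
Step 6: flows [4->0,4->1,4->2,4->3] -> levels [7 6 7 7 5]
  -> period-2 cycle: step 6 state = step 4 state; never stabilizes
  -> state at step 30: (30-4) mod 2 = 0, same as step 4 -> [7 6 7 7 5]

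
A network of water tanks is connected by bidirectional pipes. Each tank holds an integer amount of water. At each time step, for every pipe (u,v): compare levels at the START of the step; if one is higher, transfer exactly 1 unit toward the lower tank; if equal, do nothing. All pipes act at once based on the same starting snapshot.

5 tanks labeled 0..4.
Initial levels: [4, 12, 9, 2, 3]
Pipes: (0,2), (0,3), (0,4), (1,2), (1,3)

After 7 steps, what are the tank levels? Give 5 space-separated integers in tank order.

Answer: 8 7 5 5 5

Derivation:
Step 1: flows [2->0,0->3,0->4,1->2,1->3] -> levels [3 10 9 4 4]
Step 2: flows [2->0,3->0,4->0,1->2,1->3] -> levels [6 8 9 4 3]
Step 3: flows [2->0,0->3,0->4,2->1,1->3] -> levels [5 8 7 6 4]
Step 4: flows [2->0,3->0,0->4,1->2,1->3] -> levels [6 6 7 6 5]
Step 5: flows [2->0,0=3,0->4,2->1,1=3] -> levels [6 7 5 6 6]
Step 6: flows [0->2,0=3,0=4,1->2,1->3] -> levels [5 5 7 7 6]
Step 7: flows [2->0,3->0,4->0,2->1,3->1] -> levels [8 7 5 5 5]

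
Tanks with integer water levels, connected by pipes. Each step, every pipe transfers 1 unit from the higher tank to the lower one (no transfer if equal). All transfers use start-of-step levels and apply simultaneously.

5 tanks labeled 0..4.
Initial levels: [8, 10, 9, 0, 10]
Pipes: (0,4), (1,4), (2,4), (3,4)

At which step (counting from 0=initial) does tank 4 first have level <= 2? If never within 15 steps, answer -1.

Step 1: flows [4->0,1=4,4->2,4->3] -> levels [9 10 10 1 7]
Step 2: flows [0->4,1->4,2->4,4->3] -> levels [8 9 9 2 9]
Step 3: flows [4->0,1=4,2=4,4->3] -> levels [9 9 9 3 7]
Step 4: flows [0->4,1->4,2->4,4->3] -> levels [8 8 8 4 9]
Step 5: flows [4->0,4->1,4->2,4->3] -> levels [9 9 9 5 5]
Step 6: flows [0->4,1->4,2->4,3=4] -> levels [8 8 8 5 8]
Step 7: flows [0=4,1=4,2=4,4->3] -> levels [8 8 8 6 7]
Step 8: flows [0->4,1->4,2->4,4->3] -> levels [7 7 7 7 9]
Step 9: flows [4->0,4->1,4->2,4->3] -> levels [8 8 8 8 5]
Step 10: flows [0->4,1->4,2->4,3->4] -> levels [7 7 7 7 9]
  -> period-2 cycle (repeats step 8); tank 4 never drops to <=2
Tank 4 never reaches <=2 within 15 steps

Answer: -1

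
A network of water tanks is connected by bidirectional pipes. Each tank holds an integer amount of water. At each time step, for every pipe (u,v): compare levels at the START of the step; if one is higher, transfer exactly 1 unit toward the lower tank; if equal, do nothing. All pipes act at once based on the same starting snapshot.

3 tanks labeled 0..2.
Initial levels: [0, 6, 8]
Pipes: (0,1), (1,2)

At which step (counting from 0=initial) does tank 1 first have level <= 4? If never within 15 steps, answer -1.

Step 1: flows [1->0,2->1] -> levels [1 6 7]
Step 2: flows [1->0,2->1] -> levels [2 6 6]
Step 3: flows [1->0,1=2] -> levels [3 5 6]
Step 4: flows [1->0,2->1] -> levels [4 5 5]
Step 5: flows [1->0,1=2] -> levels [5 4 5]
Tank 1 first reaches <=4 at step 5

Answer: 5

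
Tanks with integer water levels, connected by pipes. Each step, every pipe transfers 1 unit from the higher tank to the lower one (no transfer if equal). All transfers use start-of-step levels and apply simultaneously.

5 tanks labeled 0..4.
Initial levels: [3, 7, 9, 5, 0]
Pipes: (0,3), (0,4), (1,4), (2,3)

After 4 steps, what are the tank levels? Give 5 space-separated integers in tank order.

Answer: 4 4 5 6 5

Derivation:
Step 1: flows [3->0,0->4,1->4,2->3] -> levels [3 6 8 5 2]
Step 2: flows [3->0,0->4,1->4,2->3] -> levels [3 5 7 5 4]
Step 3: flows [3->0,4->0,1->4,2->3] -> levels [5 4 6 5 4]
Step 4: flows [0=3,0->4,1=4,2->3] -> levels [4 4 5 6 5]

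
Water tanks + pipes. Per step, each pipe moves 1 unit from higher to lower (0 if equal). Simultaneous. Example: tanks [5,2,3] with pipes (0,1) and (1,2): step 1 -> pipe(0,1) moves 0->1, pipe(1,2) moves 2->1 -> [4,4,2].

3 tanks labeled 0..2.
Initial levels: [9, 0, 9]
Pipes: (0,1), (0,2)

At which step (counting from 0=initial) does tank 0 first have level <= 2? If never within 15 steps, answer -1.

Answer: -1

Derivation:
Step 1: flows [0->1,0=2] -> levels [8 1 9]
Step 2: flows [0->1,2->0] -> levels [8 2 8]
Step 3: flows [0->1,0=2] -> levels [7 3 8]
Step 4: flows [0->1,2->0] -> levels [7 4 7]
Step 5: flows [0->1,0=2] -> levels [6 5 7]
Step 6: flows [0->1,2->0] -> levels [6 6 6]
Step 7: flows [0=1,0=2] -> levels [6 6 6]
  -> stable; tank 0 stays at 6 > 2
Tank 0 never reaches <=2 within 15 steps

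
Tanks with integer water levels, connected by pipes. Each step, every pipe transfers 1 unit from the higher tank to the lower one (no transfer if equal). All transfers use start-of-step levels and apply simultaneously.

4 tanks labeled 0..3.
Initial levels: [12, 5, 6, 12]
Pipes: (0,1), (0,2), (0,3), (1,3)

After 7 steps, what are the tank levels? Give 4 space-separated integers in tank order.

Answer: 8 9 9 9

Derivation:
Step 1: flows [0->1,0->2,0=3,3->1] -> levels [10 7 7 11]
Step 2: flows [0->1,0->2,3->0,3->1] -> levels [9 9 8 9]
Step 3: flows [0=1,0->2,0=3,1=3] -> levels [8 9 9 9]
Step 4: flows [1->0,2->0,3->0,1=3] -> levels [11 8 8 8]
Step 5: flows [0->1,0->2,0->3,1=3] -> levels [8 9 9 9]
  -> period-2 cycle: step 5 state = step 3 state
  -> state at step 7: (7-3) mod 2 = 0, same as step 3 -> [8 9 9 9]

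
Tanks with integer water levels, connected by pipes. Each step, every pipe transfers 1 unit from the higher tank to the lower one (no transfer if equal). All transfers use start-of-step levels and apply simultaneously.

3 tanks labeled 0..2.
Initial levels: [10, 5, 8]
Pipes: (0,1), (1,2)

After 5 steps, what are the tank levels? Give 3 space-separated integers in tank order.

Answer: 8 7 8

Derivation:
Step 1: flows [0->1,2->1] -> levels [9 7 7]
Step 2: flows [0->1,1=2] -> levels [8 8 7]
Step 3: flows [0=1,1->2] -> levels [8 7 8]
Step 4: flows [0->1,2->1] -> levels [7 9 7]
Step 5: flows [1->0,1->2] -> levels [8 7 8]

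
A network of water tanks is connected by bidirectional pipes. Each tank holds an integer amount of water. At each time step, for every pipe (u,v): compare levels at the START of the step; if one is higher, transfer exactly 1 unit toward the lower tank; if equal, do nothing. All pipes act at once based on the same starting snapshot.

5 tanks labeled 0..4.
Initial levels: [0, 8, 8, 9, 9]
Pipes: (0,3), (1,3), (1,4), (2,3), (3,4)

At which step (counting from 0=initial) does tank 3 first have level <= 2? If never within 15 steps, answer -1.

Answer: -1

Derivation:
Step 1: flows [3->0,3->1,4->1,3->2,3=4] -> levels [1 10 9 6 8]
Step 2: flows [3->0,1->3,1->4,2->3,4->3] -> levels [2 8 8 8 8]
Step 3: flows [3->0,1=3,1=4,2=3,3=4] -> levels [3 8 8 7 8]
Step 4: flows [3->0,1->3,1=4,2->3,4->3] -> levels [4 7 7 9 7]
Step 5: flows [3->0,3->1,1=4,3->2,3->4] -> levels [5 8 8 5 8]
Step 6: flows [0=3,1->3,1=4,2->3,4->3] -> levels [5 7 7 8 7]
Step 7: flows [3->0,3->1,1=4,3->2,3->4] -> levels [6 8 8 4 8]
Step 8: flows [0->3,1->3,1=4,2->3,4->3] -> levels [5 7 7 8 7]
  -> period-2 cycle (repeats step 6); tank 3 never drops to <=2
Tank 3 never reaches <=2 within 15 steps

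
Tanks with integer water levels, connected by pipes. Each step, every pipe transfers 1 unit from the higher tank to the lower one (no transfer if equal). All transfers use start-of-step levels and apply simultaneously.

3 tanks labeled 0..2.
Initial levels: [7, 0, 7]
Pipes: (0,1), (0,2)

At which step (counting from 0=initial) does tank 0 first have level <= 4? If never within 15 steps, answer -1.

Answer: 5

Derivation:
Step 1: flows [0->1,0=2] -> levels [6 1 7]
Step 2: flows [0->1,2->0] -> levels [6 2 6]
Step 3: flows [0->1,0=2] -> levels [5 3 6]
Step 4: flows [0->1,2->0] -> levels [5 4 5]
Step 5: flows [0->1,0=2] -> levels [4 5 5]
Tank 0 first reaches <=4 at step 5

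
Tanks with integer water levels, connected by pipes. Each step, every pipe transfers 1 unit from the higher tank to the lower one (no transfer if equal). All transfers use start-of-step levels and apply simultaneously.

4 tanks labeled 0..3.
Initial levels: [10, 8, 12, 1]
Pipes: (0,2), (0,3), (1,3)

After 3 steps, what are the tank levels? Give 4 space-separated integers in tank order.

Step 1: flows [2->0,0->3,1->3] -> levels [10 7 11 3]
Step 2: flows [2->0,0->3,1->3] -> levels [10 6 10 5]
Step 3: flows [0=2,0->3,1->3] -> levels [9 5 10 7]

Answer: 9 5 10 7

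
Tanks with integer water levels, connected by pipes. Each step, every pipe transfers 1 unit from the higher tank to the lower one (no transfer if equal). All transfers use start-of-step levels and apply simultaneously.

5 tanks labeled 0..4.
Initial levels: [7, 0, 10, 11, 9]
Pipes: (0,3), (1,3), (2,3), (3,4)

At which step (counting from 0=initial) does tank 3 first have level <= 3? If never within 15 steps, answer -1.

Answer: -1

Derivation:
Step 1: flows [3->0,3->1,3->2,3->4] -> levels [8 1 11 7 10]
Step 2: flows [0->3,3->1,2->3,4->3] -> levels [7 2 10 9 9]
Step 3: flows [3->0,3->1,2->3,3=4] -> levels [8 3 9 8 9]
Step 4: flows [0=3,3->1,2->3,4->3] -> levels [8 4 8 9 8]
Step 5: flows [3->0,3->1,3->2,3->4] -> levels [9 5 9 5 9]
Step 6: flows [0->3,1=3,2->3,4->3] -> levels [8 5 8 8 8]
Step 7: flows [0=3,3->1,2=3,3=4] -> levels [8 6 8 7 8]
Step 8: flows [0->3,3->1,2->3,4->3] -> levels [7 7 7 9 7]
Step 9: flows [3->0,3->1,3->2,3->4] -> levels [8 8 8 5 8]
Step 10: flows [0->3,1->3,2->3,4->3] -> levels [7 7 7 9 7]
  -> period-2 cycle (repeats step 8); tank 3 never drops to <=3
Tank 3 never reaches <=3 within 15 steps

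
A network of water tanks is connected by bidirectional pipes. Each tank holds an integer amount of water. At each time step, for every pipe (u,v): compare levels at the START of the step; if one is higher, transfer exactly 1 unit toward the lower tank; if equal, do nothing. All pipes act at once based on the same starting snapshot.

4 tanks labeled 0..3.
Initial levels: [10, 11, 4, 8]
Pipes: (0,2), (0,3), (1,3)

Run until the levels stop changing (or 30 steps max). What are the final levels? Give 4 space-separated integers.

Step 1: flows [0->2,0->3,1->3] -> levels [8 10 5 10]
Step 2: flows [0->2,3->0,1=3] -> levels [8 10 6 9]
Step 3: flows [0->2,3->0,1->3] -> levels [8 9 7 9]
Step 4: flows [0->2,3->0,1=3] -> levels [8 9 8 8]
Step 5: flows [0=2,0=3,1->3] -> levels [8 8 8 9]
Step 6: flows [0=2,3->0,3->1] -> levels [9 9 8 7]
Step 7: flows [0->2,0->3,1->3] -> levels [7 8 9 9]
Step 8: flows [2->0,3->0,3->1] -> levels [9 9 8 7]
  -> period-2 cycle: step 8 state = step 6 state; never stabilizes
  -> state at step 30: (30-6) mod 2 = 0, same as step 6 -> [9 9 8 7]

Answer: 9 9 8 7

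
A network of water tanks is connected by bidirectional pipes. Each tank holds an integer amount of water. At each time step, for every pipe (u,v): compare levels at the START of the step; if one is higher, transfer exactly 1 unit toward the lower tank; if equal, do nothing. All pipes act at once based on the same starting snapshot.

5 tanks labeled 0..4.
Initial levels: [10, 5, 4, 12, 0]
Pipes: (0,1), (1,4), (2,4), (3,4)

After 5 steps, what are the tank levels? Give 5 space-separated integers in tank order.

Step 1: flows [0->1,1->4,2->4,3->4] -> levels [9 5 3 11 3]
Step 2: flows [0->1,1->4,2=4,3->4] -> levels [8 5 3 10 5]
Step 3: flows [0->1,1=4,4->2,3->4] -> levels [7 6 4 9 5]
Step 4: flows [0->1,1->4,4->2,3->4] -> levels [6 6 5 8 6]
Step 5: flows [0=1,1=4,4->2,3->4] -> levels [6 6 6 7 6]

Answer: 6 6 6 7 6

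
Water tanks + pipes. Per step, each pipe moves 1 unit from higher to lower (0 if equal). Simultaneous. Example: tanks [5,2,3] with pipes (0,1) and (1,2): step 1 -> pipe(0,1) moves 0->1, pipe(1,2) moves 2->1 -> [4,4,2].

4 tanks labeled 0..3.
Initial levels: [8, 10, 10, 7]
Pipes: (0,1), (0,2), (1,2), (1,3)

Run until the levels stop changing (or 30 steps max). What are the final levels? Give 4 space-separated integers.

Step 1: flows [1->0,2->0,1=2,1->3] -> levels [10 8 9 8]
Step 2: flows [0->1,0->2,2->1,1=3] -> levels [8 10 9 8]
Step 3: flows [1->0,2->0,1->2,1->3] -> levels [10 7 9 9]
Step 4: flows [0->1,0->2,2->1,3->1] -> levels [8 10 9 8]
  -> period-2 cycle: step 4 state = step 2 state; never stabilizes
  -> state at step 30: (30-2) mod 2 = 0, same as step 2 -> [8 10 9 8]

Answer: 8 10 9 8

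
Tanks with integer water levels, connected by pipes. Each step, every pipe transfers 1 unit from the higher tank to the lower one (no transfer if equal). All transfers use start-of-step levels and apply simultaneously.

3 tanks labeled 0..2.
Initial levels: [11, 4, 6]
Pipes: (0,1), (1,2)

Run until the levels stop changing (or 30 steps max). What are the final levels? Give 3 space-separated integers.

Step 1: flows [0->1,2->1] -> levels [10 6 5]
Step 2: flows [0->1,1->2] -> levels [9 6 6]
Step 3: flows [0->1,1=2] -> levels [8 7 6]
Step 4: flows [0->1,1->2] -> levels [7 7 7]
Step 5: flows [0=1,1=2] -> levels [7 7 7]
  -> stable (no change)

Answer: 7 7 7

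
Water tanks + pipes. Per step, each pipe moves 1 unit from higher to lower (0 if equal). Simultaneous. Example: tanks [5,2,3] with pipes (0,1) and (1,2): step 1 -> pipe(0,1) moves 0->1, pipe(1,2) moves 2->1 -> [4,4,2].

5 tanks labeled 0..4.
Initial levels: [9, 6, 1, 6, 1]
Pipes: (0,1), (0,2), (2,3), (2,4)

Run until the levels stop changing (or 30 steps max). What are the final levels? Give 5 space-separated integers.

Answer: 6 4 3 5 5

Derivation:
Step 1: flows [0->1,0->2,3->2,2=4] -> levels [7 7 3 5 1]
Step 2: flows [0=1,0->2,3->2,2->4] -> levels [6 7 4 4 2]
Step 3: flows [1->0,0->2,2=3,2->4] -> levels [6 6 4 4 3]
Step 4: flows [0=1,0->2,2=3,2->4] -> levels [5 6 4 4 4]
Step 5: flows [1->0,0->2,2=3,2=4] -> levels [5 5 5 4 4]
Step 6: flows [0=1,0=2,2->3,2->4] -> levels [5 5 3 5 5]
Step 7: flows [0=1,0->2,3->2,4->2] -> levels [4 5 6 4 4]
Step 8: flows [1->0,2->0,2->3,2->4] -> levels [6 4 3 5 5]
Step 9: flows [0->1,0->2,3->2,4->2] -> levels [4 5 6 4 4]
  -> period-2 cycle: step 9 state = step 7 state; never stabilizes
  -> state at step 30: (30-7) mod 2 = 1, same as step 8 -> [6 4 3 5 5]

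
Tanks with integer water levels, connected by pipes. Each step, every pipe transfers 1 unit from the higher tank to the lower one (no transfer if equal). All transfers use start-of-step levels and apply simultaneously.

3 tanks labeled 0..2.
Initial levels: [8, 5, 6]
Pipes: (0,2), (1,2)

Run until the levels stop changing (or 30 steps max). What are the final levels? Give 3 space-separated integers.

Answer: 6 6 7

Derivation:
Step 1: flows [0->2,2->1] -> levels [7 6 6]
Step 2: flows [0->2,1=2] -> levels [6 6 7]
Step 3: flows [2->0,2->1] -> levels [7 7 5]
Step 4: flows [0->2,1->2] -> levels [6 6 7]
  -> period-2 cycle: step 4 state = step 2 state; never stabilizes
  -> state at step 30: (30-2) mod 2 = 0, same as step 2 -> [6 6 7]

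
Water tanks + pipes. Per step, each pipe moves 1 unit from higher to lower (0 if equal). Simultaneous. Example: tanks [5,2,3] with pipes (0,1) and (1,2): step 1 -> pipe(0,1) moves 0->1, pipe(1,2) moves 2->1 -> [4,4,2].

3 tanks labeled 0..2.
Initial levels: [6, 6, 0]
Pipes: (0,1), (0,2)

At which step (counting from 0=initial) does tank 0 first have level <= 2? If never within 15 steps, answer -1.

Answer: -1

Derivation:
Step 1: flows [0=1,0->2] -> levels [5 6 1]
Step 2: flows [1->0,0->2] -> levels [5 5 2]
Step 3: flows [0=1,0->2] -> levels [4 5 3]
Step 4: flows [1->0,0->2] -> levels [4 4 4]
Step 5: flows [0=1,0=2] -> levels [4 4 4]
  -> stable; tank 0 stays at 4 > 2
Tank 0 never reaches <=2 within 15 steps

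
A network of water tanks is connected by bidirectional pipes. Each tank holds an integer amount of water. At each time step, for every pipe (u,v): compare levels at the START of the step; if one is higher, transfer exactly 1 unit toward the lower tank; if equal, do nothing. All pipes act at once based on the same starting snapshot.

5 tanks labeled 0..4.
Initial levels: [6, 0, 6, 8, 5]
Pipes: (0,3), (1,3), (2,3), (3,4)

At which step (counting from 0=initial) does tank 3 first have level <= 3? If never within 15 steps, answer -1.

Answer: 5

Derivation:
Step 1: flows [3->0,3->1,3->2,3->4] -> levels [7 1 7 4 6]
Step 2: flows [0->3,3->1,2->3,4->3] -> levels [6 2 6 6 5]
Step 3: flows [0=3,3->1,2=3,3->4] -> levels [6 3 6 4 6]
Step 4: flows [0->3,3->1,2->3,4->3] -> levels [5 4 5 6 5]
Step 5: flows [3->0,3->1,3->2,3->4] -> levels [6 5 6 2 6]
Tank 3 first reaches <=3 at step 5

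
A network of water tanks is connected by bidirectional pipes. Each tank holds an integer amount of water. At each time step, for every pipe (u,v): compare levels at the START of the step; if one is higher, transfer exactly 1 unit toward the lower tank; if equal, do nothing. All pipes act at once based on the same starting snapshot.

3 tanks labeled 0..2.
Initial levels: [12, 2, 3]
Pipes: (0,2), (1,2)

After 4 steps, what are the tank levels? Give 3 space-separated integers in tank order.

Step 1: flows [0->2,2->1] -> levels [11 3 3]
Step 2: flows [0->2,1=2] -> levels [10 3 4]
Step 3: flows [0->2,2->1] -> levels [9 4 4]
Step 4: flows [0->2,1=2] -> levels [8 4 5]

Answer: 8 4 5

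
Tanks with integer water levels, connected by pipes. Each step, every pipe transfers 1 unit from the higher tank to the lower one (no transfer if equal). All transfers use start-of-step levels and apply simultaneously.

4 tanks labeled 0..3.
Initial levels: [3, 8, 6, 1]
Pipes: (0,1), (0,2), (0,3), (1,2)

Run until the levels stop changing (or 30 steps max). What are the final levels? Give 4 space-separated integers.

Step 1: flows [1->0,2->0,0->3,1->2] -> levels [4 6 6 2]
Step 2: flows [1->0,2->0,0->3,1=2] -> levels [5 5 5 3]
Step 3: flows [0=1,0=2,0->3,1=2] -> levels [4 5 5 4]
Step 4: flows [1->0,2->0,0=3,1=2] -> levels [6 4 4 4]
Step 5: flows [0->1,0->2,0->3,1=2] -> levels [3 5 5 5]
Step 6: flows [1->0,2->0,3->0,1=2] -> levels [6 4 4 4]
  -> period-2 cycle: step 6 state = step 4 state; never stabilizes
  -> state at step 30: (30-4) mod 2 = 0, same as step 4 -> [6 4 4 4]

Answer: 6 4 4 4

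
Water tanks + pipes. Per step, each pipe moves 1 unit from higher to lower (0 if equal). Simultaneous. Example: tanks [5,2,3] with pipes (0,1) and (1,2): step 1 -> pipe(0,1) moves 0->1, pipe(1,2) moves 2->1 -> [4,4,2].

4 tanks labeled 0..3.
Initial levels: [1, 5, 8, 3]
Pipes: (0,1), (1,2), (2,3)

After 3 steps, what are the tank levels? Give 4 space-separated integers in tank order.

Step 1: flows [1->0,2->1,2->3] -> levels [2 5 6 4]
Step 2: flows [1->0,2->1,2->3] -> levels [3 5 4 5]
Step 3: flows [1->0,1->2,3->2] -> levels [4 3 6 4]

Answer: 4 3 6 4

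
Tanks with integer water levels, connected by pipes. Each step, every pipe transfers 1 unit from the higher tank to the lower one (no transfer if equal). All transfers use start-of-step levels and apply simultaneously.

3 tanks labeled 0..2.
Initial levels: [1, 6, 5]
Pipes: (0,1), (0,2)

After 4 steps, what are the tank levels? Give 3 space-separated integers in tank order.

Answer: 5 4 3

Derivation:
Step 1: flows [1->0,2->0] -> levels [3 5 4]
Step 2: flows [1->0,2->0] -> levels [5 4 3]
Step 3: flows [0->1,0->2] -> levels [3 5 4]
  -> period-2 cycle: step 3 state = step 1 state
  -> state at step 4: (4-1) mod 2 = 1, same as step 2 -> [5 4 3]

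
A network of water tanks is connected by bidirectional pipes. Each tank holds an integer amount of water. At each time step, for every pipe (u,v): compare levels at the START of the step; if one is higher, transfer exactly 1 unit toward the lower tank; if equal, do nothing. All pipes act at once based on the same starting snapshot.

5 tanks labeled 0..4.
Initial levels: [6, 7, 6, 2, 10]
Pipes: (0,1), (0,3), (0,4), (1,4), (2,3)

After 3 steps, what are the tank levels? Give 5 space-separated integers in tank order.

Step 1: flows [1->0,0->3,4->0,4->1,2->3] -> levels [7 7 5 4 8]
Step 2: flows [0=1,0->3,4->0,4->1,2->3] -> levels [7 8 4 6 6]
Step 3: flows [1->0,0->3,0->4,1->4,3->2] -> levels [6 6 5 6 8]

Answer: 6 6 5 6 8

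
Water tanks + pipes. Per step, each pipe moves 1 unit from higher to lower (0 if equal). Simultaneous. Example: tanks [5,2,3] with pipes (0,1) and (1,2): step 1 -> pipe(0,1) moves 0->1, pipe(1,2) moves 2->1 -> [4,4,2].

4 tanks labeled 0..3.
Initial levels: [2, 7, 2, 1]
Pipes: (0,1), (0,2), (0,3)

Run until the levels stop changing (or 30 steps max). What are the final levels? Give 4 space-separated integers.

Answer: 5 3 2 2

Derivation:
Step 1: flows [1->0,0=2,0->3] -> levels [2 6 2 2]
Step 2: flows [1->0,0=2,0=3] -> levels [3 5 2 2]
Step 3: flows [1->0,0->2,0->3] -> levels [2 4 3 3]
Step 4: flows [1->0,2->0,3->0] -> levels [5 3 2 2]
Step 5: flows [0->1,0->2,0->3] -> levels [2 4 3 3]
  -> period-2 cycle: step 5 state = step 3 state; never stabilizes
  -> state at step 30: (30-3) mod 2 = 1, same as step 4 -> [5 3 2 2]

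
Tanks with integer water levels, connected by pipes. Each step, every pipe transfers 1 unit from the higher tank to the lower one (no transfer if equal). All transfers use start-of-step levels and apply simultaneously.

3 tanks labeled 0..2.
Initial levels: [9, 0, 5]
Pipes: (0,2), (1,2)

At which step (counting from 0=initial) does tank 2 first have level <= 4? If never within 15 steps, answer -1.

Step 1: flows [0->2,2->1] -> levels [8 1 5]
Step 2: flows [0->2,2->1] -> levels [7 2 5]
Step 3: flows [0->2,2->1] -> levels [6 3 5]
Step 4: flows [0->2,2->1] -> levels [5 4 5]
Step 5: flows [0=2,2->1] -> levels [5 5 4]
Tank 2 first reaches <=4 at step 5

Answer: 5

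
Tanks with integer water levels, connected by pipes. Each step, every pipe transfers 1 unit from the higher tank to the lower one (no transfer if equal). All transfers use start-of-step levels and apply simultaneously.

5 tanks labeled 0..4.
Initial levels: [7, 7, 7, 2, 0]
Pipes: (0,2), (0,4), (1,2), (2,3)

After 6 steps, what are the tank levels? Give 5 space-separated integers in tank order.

Step 1: flows [0=2,0->4,1=2,2->3] -> levels [6 7 6 3 1]
Step 2: flows [0=2,0->4,1->2,2->3] -> levels [5 6 6 4 2]
Step 3: flows [2->0,0->4,1=2,2->3] -> levels [5 6 4 5 3]
Step 4: flows [0->2,0->4,1->2,3->2] -> levels [3 5 7 4 4]
Step 5: flows [2->0,4->0,2->1,2->3] -> levels [5 6 4 5 3]
  -> period-2 cycle: step 5 state = step 3 state
  -> state at step 6: (6-3) mod 2 = 1, same as step 4 -> [3 5 7 4 4]

Answer: 3 5 7 4 4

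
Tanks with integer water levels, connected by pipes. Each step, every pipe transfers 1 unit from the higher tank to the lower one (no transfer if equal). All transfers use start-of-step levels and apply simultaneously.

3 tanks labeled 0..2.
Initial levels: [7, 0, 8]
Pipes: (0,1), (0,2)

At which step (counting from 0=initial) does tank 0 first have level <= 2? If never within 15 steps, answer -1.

Step 1: flows [0->1,2->0] -> levels [7 1 7]
Step 2: flows [0->1,0=2] -> levels [6 2 7]
Step 3: flows [0->1,2->0] -> levels [6 3 6]
Step 4: flows [0->1,0=2] -> levels [5 4 6]
Step 5: flows [0->1,2->0] -> levels [5 5 5]
Step 6: flows [0=1,0=2] -> levels [5 5 5]
  -> stable; tank 0 stays at 5 > 2
Tank 0 never reaches <=2 within 15 steps

Answer: -1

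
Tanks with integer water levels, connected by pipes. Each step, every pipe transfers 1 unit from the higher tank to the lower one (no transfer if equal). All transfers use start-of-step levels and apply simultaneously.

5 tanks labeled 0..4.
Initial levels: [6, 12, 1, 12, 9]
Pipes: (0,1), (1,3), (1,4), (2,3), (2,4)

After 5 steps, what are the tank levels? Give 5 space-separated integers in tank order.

Answer: 9 6 7 9 9

Derivation:
Step 1: flows [1->0,1=3,1->4,3->2,4->2] -> levels [7 10 3 11 9]
Step 2: flows [1->0,3->1,1->4,3->2,4->2] -> levels [8 9 5 9 9]
Step 3: flows [1->0,1=3,1=4,3->2,4->2] -> levels [9 8 7 8 8]
Step 4: flows [0->1,1=3,1=4,3->2,4->2] -> levels [8 9 9 7 7]
Step 5: flows [1->0,1->3,1->4,2->3,2->4] -> levels [9 6 7 9 9]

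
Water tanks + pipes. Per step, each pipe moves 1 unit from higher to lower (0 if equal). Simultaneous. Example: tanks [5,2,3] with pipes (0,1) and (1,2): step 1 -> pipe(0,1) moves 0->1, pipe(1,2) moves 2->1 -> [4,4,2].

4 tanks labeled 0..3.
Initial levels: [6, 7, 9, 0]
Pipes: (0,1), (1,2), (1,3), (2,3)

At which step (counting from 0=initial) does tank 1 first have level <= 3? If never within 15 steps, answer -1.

Answer: -1

Derivation:
Step 1: flows [1->0,2->1,1->3,2->3] -> levels [7 6 7 2]
Step 2: flows [0->1,2->1,1->3,2->3] -> levels [6 7 5 4]
Step 3: flows [1->0,1->2,1->3,2->3] -> levels [7 4 5 6]
Step 4: flows [0->1,2->1,3->1,3->2] -> levels [6 7 5 4]
  -> period-2 cycle (repeats step 2); tank 1 never drops to <=3
Tank 1 never reaches <=3 within 15 steps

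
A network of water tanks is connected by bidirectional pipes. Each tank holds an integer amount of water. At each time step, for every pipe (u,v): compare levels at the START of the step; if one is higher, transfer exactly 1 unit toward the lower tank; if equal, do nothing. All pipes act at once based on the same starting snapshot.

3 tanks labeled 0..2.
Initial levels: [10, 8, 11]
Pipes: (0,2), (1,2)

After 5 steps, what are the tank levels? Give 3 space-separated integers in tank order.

Step 1: flows [2->0,2->1] -> levels [11 9 9]
Step 2: flows [0->2,1=2] -> levels [10 9 10]
Step 3: flows [0=2,2->1] -> levels [10 10 9]
Step 4: flows [0->2,1->2] -> levels [9 9 11]
Step 5: flows [2->0,2->1] -> levels [10 10 9]

Answer: 10 10 9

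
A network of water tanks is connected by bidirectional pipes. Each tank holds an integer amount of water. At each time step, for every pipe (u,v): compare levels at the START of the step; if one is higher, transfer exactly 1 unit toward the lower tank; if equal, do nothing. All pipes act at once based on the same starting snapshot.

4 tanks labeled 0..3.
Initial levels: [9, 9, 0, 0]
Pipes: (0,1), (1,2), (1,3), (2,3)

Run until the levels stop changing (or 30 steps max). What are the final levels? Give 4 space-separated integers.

Answer: 5 3 5 5

Derivation:
Step 1: flows [0=1,1->2,1->3,2=3] -> levels [9 7 1 1]
Step 2: flows [0->1,1->2,1->3,2=3] -> levels [8 6 2 2]
Step 3: flows [0->1,1->2,1->3,2=3] -> levels [7 5 3 3]
Step 4: flows [0->1,1->2,1->3,2=3] -> levels [6 4 4 4]
Step 5: flows [0->1,1=2,1=3,2=3] -> levels [5 5 4 4]
Step 6: flows [0=1,1->2,1->3,2=3] -> levels [5 3 5 5]
Step 7: flows [0->1,2->1,3->1,2=3] -> levels [4 6 4 4]
Step 8: flows [1->0,1->2,1->3,2=3] -> levels [5 3 5 5]
  -> period-2 cycle: step 8 state = step 6 state; never stabilizes
  -> state at step 30: (30-6) mod 2 = 0, same as step 6 -> [5 3 5 5]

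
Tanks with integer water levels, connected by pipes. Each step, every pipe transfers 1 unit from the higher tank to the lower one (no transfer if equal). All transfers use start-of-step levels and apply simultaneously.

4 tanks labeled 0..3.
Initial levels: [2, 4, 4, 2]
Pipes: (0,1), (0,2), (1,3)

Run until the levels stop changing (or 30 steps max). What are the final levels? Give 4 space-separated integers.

Answer: 2 4 4 2

Derivation:
Step 1: flows [1->0,2->0,1->3] -> levels [4 2 3 3]
Step 2: flows [0->1,0->2,3->1] -> levels [2 4 4 2]
  -> period-2 cycle: step 2 state = step 0 state; never stabilizes
  -> state at step 30: (30-0) mod 2 = 0, same as step 0 -> [2 4 4 2]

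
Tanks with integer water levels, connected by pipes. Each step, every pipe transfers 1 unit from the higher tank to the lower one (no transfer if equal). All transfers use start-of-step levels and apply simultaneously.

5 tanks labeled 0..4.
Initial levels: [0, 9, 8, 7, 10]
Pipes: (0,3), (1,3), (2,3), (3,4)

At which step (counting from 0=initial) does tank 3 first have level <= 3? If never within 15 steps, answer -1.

Step 1: flows [3->0,1->3,2->3,4->3] -> levels [1 8 7 9 9]
Step 2: flows [3->0,3->1,3->2,3=4] -> levels [2 9 8 6 9]
Step 3: flows [3->0,1->3,2->3,4->3] -> levels [3 8 7 8 8]
Step 4: flows [3->0,1=3,3->2,3=4] -> levels [4 8 8 6 8]
Step 5: flows [3->0,1->3,2->3,4->3] -> levels [5 7 7 8 7]
Step 6: flows [3->0,3->1,3->2,3->4] -> levels [6 8 8 4 8]
Step 7: flows [0->3,1->3,2->3,4->3] -> levels [5 7 7 8 7]
  -> period-2 cycle (repeats step 5); tank 3 never drops to <=3
Tank 3 never reaches <=3 within 15 steps

Answer: -1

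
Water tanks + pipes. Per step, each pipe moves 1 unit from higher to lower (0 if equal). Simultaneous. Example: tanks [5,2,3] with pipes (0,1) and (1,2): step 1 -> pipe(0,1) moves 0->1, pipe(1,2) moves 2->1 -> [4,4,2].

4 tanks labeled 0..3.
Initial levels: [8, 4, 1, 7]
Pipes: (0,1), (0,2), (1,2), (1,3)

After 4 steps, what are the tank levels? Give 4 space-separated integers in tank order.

Step 1: flows [0->1,0->2,1->2,3->1] -> levels [6 5 3 6]
Step 2: flows [0->1,0->2,1->2,3->1] -> levels [4 6 5 5]
Step 3: flows [1->0,2->0,1->2,1->3] -> levels [6 3 5 6]
Step 4: flows [0->1,0->2,2->1,3->1] -> levels [4 6 5 5]

Answer: 4 6 5 5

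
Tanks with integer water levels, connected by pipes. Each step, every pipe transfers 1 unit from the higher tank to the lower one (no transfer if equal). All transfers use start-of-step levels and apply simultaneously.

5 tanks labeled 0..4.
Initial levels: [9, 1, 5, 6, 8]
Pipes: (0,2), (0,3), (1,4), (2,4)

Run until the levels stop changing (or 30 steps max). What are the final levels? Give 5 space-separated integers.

Step 1: flows [0->2,0->3,4->1,4->2] -> levels [7 2 7 7 6]
Step 2: flows [0=2,0=3,4->1,2->4] -> levels [7 3 6 7 6]
Step 3: flows [0->2,0=3,4->1,2=4] -> levels [6 4 7 7 5]
Step 4: flows [2->0,3->0,4->1,2->4] -> levels [8 5 5 6 5]
Step 5: flows [0->2,0->3,1=4,2=4] -> levels [6 5 6 7 5]
Step 6: flows [0=2,3->0,1=4,2->4] -> levels [7 5 5 6 6]
Step 7: flows [0->2,0->3,4->1,4->2] -> levels [5 6 7 7 4]
Step 8: flows [2->0,3->0,1->4,2->4] -> levels [7 5 5 6 6]
  -> period-2 cycle: step 8 state = step 6 state; never stabilizes
  -> state at step 30: (30-6) mod 2 = 0, same as step 6 -> [7 5 5 6 6]

Answer: 7 5 5 6 6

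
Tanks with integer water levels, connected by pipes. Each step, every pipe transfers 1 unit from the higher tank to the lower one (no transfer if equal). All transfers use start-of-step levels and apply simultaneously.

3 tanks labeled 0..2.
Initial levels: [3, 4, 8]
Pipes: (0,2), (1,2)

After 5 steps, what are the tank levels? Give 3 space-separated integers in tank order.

Answer: 4 5 6

Derivation:
Step 1: flows [2->0,2->1] -> levels [4 5 6]
Step 2: flows [2->0,2->1] -> levels [5 6 4]
Step 3: flows [0->2,1->2] -> levels [4 5 6]
  -> period-2 cycle: step 3 state = step 1 state
  -> state at step 5: (5-1) mod 2 = 0, same as step 1 -> [4 5 6]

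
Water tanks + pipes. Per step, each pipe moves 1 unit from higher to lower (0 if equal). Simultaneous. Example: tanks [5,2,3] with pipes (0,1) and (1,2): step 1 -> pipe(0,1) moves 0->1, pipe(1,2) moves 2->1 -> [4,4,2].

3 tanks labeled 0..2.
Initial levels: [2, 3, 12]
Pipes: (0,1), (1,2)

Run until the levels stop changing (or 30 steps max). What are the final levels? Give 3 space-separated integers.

Step 1: flows [1->0,2->1] -> levels [3 3 11]
Step 2: flows [0=1,2->1] -> levels [3 4 10]
Step 3: flows [1->0,2->1] -> levels [4 4 9]
Step 4: flows [0=1,2->1] -> levels [4 5 8]
Step 5: flows [1->0,2->1] -> levels [5 5 7]
Step 6: flows [0=1,2->1] -> levels [5 6 6]
Step 7: flows [1->0,1=2] -> levels [6 5 6]
Step 8: flows [0->1,2->1] -> levels [5 7 5]
Step 9: flows [1->0,1->2] -> levels [6 5 6]
  -> period-2 cycle: step 9 state = step 7 state; never stabilizes
  -> state at step 30: (30-7) mod 2 = 1, same as step 8 -> [5 7 5]

Answer: 5 7 5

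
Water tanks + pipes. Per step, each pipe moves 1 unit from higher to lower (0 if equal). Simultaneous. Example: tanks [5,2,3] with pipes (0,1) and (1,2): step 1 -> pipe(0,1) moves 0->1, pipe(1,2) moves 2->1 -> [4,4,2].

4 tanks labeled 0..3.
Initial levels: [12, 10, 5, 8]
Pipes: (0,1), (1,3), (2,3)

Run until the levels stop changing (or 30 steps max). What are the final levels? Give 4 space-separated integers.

Step 1: flows [0->1,1->3,3->2] -> levels [11 10 6 8]
Step 2: flows [0->1,1->3,3->2] -> levels [10 10 7 8]
Step 3: flows [0=1,1->3,3->2] -> levels [10 9 8 8]
Step 4: flows [0->1,1->3,2=3] -> levels [9 9 8 9]
Step 5: flows [0=1,1=3,3->2] -> levels [9 9 9 8]
Step 6: flows [0=1,1->3,2->3] -> levels [9 8 8 10]
Step 7: flows [0->1,3->1,3->2] -> levels [8 10 9 8]
Step 8: flows [1->0,1->3,2->3] -> levels [9 8 8 10]
  -> period-2 cycle: step 8 state = step 6 state; never stabilizes
  -> state at step 30: (30-6) mod 2 = 0, same as step 6 -> [9 8 8 10]

Answer: 9 8 8 10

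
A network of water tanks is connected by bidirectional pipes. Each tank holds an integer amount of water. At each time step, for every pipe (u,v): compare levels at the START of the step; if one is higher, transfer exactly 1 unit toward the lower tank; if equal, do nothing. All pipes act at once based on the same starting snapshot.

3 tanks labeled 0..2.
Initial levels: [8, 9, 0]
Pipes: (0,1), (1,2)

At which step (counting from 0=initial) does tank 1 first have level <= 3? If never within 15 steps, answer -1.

Step 1: flows [1->0,1->2] -> levels [9 7 1]
Step 2: flows [0->1,1->2] -> levels [8 7 2]
Step 3: flows [0->1,1->2] -> levels [7 7 3]
Step 4: flows [0=1,1->2] -> levels [7 6 4]
Step 5: flows [0->1,1->2] -> levels [6 6 5]
Step 6: flows [0=1,1->2] -> levels [6 5 6]
Step 7: flows [0->1,2->1] -> levels [5 7 5]
Step 8: flows [1->0,1->2] -> levels [6 5 6]
  -> period-2 cycle (repeats step 6); tank 1 never drops to <=3
Tank 1 never reaches <=3 within 15 steps

Answer: -1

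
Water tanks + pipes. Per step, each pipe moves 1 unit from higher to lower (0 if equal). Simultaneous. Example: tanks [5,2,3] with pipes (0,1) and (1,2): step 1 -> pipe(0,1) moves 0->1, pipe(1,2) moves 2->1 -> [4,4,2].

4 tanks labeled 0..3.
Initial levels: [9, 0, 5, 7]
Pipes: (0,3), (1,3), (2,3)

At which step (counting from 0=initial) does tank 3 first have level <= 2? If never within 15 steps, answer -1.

Answer: -1

Derivation:
Step 1: flows [0->3,3->1,3->2] -> levels [8 1 6 6]
Step 2: flows [0->3,3->1,2=3] -> levels [7 2 6 6]
Step 3: flows [0->3,3->1,2=3] -> levels [6 3 6 6]
Step 4: flows [0=3,3->1,2=3] -> levels [6 4 6 5]
Step 5: flows [0->3,3->1,2->3] -> levels [5 5 5 6]
Step 6: flows [3->0,3->1,3->2] -> levels [6 6 6 3]
Step 7: flows [0->3,1->3,2->3] -> levels [5 5 5 6]
  -> period-2 cycle (repeats step 5); tank 3 never drops to <=2
Tank 3 never reaches <=2 within 15 steps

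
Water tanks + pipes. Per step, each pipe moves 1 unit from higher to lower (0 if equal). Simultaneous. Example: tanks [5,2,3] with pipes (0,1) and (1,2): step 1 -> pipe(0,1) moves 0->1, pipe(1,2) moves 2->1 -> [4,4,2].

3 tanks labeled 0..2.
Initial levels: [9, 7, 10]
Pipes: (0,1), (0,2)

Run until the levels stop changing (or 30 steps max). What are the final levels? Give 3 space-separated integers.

Answer: 8 9 9

Derivation:
Step 1: flows [0->1,2->0] -> levels [9 8 9]
Step 2: flows [0->1,0=2] -> levels [8 9 9]
Step 3: flows [1->0,2->0] -> levels [10 8 8]
Step 4: flows [0->1,0->2] -> levels [8 9 9]
  -> period-2 cycle: step 4 state = step 2 state; never stabilizes
  -> state at step 30: (30-2) mod 2 = 0, same as step 2 -> [8 9 9]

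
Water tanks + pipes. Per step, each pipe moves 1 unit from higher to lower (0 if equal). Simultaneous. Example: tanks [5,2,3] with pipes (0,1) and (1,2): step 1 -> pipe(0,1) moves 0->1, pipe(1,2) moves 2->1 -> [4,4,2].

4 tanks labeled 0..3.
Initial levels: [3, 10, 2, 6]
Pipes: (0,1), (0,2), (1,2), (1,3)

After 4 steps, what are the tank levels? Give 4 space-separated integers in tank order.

Answer: 6 6 4 5

Derivation:
Step 1: flows [1->0,0->2,1->2,1->3] -> levels [3 7 4 7]
Step 2: flows [1->0,2->0,1->2,1=3] -> levels [5 5 4 7]
Step 3: flows [0=1,0->2,1->2,3->1] -> levels [4 5 6 6]
Step 4: flows [1->0,2->0,2->1,3->1] -> levels [6 6 4 5]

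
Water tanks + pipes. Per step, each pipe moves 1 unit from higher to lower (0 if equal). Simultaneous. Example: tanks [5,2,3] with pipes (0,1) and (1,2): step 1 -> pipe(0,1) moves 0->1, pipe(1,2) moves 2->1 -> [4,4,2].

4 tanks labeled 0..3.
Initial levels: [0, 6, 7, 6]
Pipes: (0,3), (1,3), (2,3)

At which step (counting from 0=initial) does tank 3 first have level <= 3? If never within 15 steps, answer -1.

Step 1: flows [3->0,1=3,2->3] -> levels [1 6 6 6]
Step 2: flows [3->0,1=3,2=3] -> levels [2 6 6 5]
Step 3: flows [3->0,1->3,2->3] -> levels [3 5 5 6]
Step 4: flows [3->0,3->1,3->2] -> levels [4 6 6 3]
Tank 3 first reaches <=3 at step 4

Answer: 4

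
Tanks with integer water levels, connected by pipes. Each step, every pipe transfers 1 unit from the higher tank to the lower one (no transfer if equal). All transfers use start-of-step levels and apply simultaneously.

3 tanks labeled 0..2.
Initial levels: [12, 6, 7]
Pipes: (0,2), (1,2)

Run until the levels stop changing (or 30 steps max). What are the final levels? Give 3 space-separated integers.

Step 1: flows [0->2,2->1] -> levels [11 7 7]
Step 2: flows [0->2,1=2] -> levels [10 7 8]
Step 3: flows [0->2,2->1] -> levels [9 8 8]
Step 4: flows [0->2,1=2] -> levels [8 8 9]
Step 5: flows [2->0,2->1] -> levels [9 9 7]
Step 6: flows [0->2,1->2] -> levels [8 8 9]
  -> period-2 cycle: step 6 state = step 4 state; never stabilizes
  -> state at step 30: (30-4) mod 2 = 0, same as step 4 -> [8 8 9]

Answer: 8 8 9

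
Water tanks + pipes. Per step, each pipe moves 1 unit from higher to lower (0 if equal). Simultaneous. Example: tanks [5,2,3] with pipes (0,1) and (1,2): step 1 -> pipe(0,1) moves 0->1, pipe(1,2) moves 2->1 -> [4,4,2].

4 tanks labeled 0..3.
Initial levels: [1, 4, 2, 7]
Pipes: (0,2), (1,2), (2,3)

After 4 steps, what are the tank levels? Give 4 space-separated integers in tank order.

Answer: 4 4 2 4

Derivation:
Step 1: flows [2->0,1->2,3->2] -> levels [2 3 3 6]
Step 2: flows [2->0,1=2,3->2] -> levels [3 3 3 5]
Step 3: flows [0=2,1=2,3->2] -> levels [3 3 4 4]
Step 4: flows [2->0,2->1,2=3] -> levels [4 4 2 4]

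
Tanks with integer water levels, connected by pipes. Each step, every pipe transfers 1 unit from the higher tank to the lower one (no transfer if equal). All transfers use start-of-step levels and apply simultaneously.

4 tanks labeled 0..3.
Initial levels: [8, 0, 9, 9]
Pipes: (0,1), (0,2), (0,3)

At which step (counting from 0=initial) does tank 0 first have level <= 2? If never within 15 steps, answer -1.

Answer: -1

Derivation:
Step 1: flows [0->1,2->0,3->0] -> levels [9 1 8 8]
Step 2: flows [0->1,0->2,0->3] -> levels [6 2 9 9]
Step 3: flows [0->1,2->0,3->0] -> levels [7 3 8 8]
Step 4: flows [0->1,2->0,3->0] -> levels [8 4 7 7]
Step 5: flows [0->1,0->2,0->3] -> levels [5 5 8 8]
Step 6: flows [0=1,2->0,3->0] -> levels [7 5 7 7]
Step 7: flows [0->1,0=2,0=3] -> levels [6 6 7 7]
Step 8: flows [0=1,2->0,3->0] -> levels [8 6 6 6]
Step 9: flows [0->1,0->2,0->3] -> levels [5 7 7 7]
Step 10: flows [1->0,2->0,3->0] -> levels [8 6 6 6]
  -> period-2 cycle (repeats step 8); tank 0 never drops to <=2
Tank 0 never reaches <=2 within 15 steps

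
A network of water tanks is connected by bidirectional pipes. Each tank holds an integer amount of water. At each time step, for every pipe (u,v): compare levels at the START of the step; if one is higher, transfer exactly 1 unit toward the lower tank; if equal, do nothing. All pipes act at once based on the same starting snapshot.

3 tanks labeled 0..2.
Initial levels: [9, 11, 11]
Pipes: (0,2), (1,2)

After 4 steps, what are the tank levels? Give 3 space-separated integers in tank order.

Answer: 10 10 11

Derivation:
Step 1: flows [2->0,1=2] -> levels [10 11 10]
Step 2: flows [0=2,1->2] -> levels [10 10 11]
Step 3: flows [2->0,2->1] -> levels [11 11 9]
Step 4: flows [0->2,1->2] -> levels [10 10 11]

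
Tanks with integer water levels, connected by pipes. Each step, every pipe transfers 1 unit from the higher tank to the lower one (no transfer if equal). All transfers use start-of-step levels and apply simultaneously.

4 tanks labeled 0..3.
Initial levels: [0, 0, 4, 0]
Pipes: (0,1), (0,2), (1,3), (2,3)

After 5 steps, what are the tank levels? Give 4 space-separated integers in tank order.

Step 1: flows [0=1,2->0,1=3,2->3] -> levels [1 0 2 1]
Step 2: flows [0->1,2->0,3->1,2->3] -> levels [1 2 0 1]
Step 3: flows [1->0,0->2,1->3,3->2] -> levels [1 0 2 1]
  -> period-2 cycle: step 3 state = step 1 state
  -> state at step 5: (5-1) mod 2 = 0, same as step 1 -> [1 0 2 1]

Answer: 1 0 2 1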